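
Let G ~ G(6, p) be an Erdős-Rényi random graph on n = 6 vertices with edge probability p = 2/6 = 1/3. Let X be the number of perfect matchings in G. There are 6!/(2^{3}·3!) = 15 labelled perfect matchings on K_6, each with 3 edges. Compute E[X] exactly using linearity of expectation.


K_6 has 6!/(2^{3}·3!) = 15 labelled perfect matchings.
For each such perfect matching H, let X_H = 1 if all 3 edges of H are present in G. Then P[X_H = 1] = p^{3} = (1/3)^{3} = 1/27.
By linearity of expectation: E[X] = Σ_H E[X_H] = 15 · p^{3} = 15 · 1/27 = 5/9.
Numerically: E[X] ≈ 0.55556.

E[X] = 15 · (1/3)^{3} = 5/9 ≈ 0.55556.


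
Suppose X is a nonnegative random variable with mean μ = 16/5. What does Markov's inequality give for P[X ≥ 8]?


μ = E[X] = 16/5, a = 8.
Markov: P[X ≥ 8] ≤ μ/a = (16/5)/8 = 2/5.
Numerically: ≈ 0.400.
(Since a = 8 > μ = 3.200, the bound 2/5 is < 1 and informative.)

P[X ≥ 8] ≤ 2/5 ≈ 0.400.


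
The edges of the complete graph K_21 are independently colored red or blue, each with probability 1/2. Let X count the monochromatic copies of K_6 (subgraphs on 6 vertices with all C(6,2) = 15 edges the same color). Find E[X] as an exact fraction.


Let X = Σ_S X_S over the C(21, 6) = 54264 subsets S of size 6, where X_S = 1 if the K_6 on S is monochromatic.
For a fixed S, the K_6 on S has C(6, 2) = 15 edges. P[all 15 edges red] = (1/2)^15, and likewise for blue, so P[monochromatic] = 2·(1/2)^15 = 2^{1 − 15} = 1/16384.
By linearity: E[X] = C(21, 6) · 2^{1 − 15} = 54264 · 1/16384 = 6783/2048.
Numerically: E[X] ≈ 3.312.

E[X] = C(21,6)·2^(1−C(6,2)) = 6783/2048 ≈ 3.312.


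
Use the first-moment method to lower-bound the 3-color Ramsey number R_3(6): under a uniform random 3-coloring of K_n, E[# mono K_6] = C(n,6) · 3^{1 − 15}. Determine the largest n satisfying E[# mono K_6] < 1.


We need C(n, 6) · 3^{1 − 15} < 1, i.e. C(n, 6) < 3^{15 − 1} = 4782969.
Check values of n near the boundary:
  n = 39: C(39, 6) = 3262623; 3262623 < 4782969? YES
  n = 40: C(40, 6) = 3838380; 3838380 < 4782969? YES
  n = 41: C(41, 6) = 4496388; 4496388 < 4782969? YES
  n = 42: C(42, 6) = 5245786; 5245786 < 4782969? NO
The largest n with C(n, 6) < 4782969 is n = 41 (where E[X] = 1498796/1594323 ≈ 0.940083). Hence R_3(6) > 41, i.e. R_3(6) ≥ 42.

Largest n = 41; hence R_3(6) > 41.


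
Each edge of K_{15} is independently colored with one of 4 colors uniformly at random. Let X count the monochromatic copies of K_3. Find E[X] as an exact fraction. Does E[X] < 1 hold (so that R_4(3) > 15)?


E[X] = C(15, 3) · 4^{1 − 3} = 455 · 4^{−2} = 455/16.
As a reduced fraction: E[X] = 455/16 ≈ 28.43750.
Is E[X] < 1? NO.
Since E[X] ≥ 1, the first-moment bound is inconclusive at n = 15; it does NOT by itself certify R_4(3) > 15.

E[X] = 455/16 ≈ 28.43750; E[X] ≥ 1; first-moment method inconclusive here.


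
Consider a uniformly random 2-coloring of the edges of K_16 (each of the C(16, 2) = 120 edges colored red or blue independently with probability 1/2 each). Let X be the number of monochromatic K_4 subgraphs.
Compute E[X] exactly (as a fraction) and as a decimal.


Let X = Σ_S X_S over the C(16, 4) = 1820 subsets S of size 4, where X_S = 1 if the K_4 on S is monochromatic.
For a fixed S, the K_4 on S has C(4, 2) = 6 edges. P[all 6 edges red] = (1/2)^6, and likewise for blue, so P[monochromatic] = 2·(1/2)^6 = 2^{1 − 6} = 1/32.
By linearity: E[X] = C(16, 4) · 2^{1 − 6} = 1820 · 1/32 = 455/8.
Numerically: E[X] ≈ 56.87500.

E[X] = C(16,4)·2^(1−C(4,2)) = 455/8 ≈ 56.87500.


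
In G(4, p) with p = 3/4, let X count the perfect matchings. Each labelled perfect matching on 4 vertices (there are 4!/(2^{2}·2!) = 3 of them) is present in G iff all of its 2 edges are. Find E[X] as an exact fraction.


K_4 has 4!/(2^{2}·2!) = 3 labelled perfect matchings.
For each such perfect matching H, let X_H = 1 if all 2 edges of H are present in G. Then P[X_H = 1] = p^{2} = (3/4)^{2} = 9/16.
By linearity of expectation: E[X] = Σ_H E[X_H] = 3 · p^{2} = 3 · 9/16 = 27/16.
Numerically: E[X] ≈ 1.6875.

E[X] = 3 · (3/4)^{2} = 27/16 ≈ 1.6875.


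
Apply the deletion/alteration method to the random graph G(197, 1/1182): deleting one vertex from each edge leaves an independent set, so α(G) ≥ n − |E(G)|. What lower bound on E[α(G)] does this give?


E[|E(G)|] = C(197, 2)·p = 19306 · (1/1182) = 49/3.
E[α(G)] ≥ n − E[|E(G)|] = 197 − 49/3 = 542/3.
Numerically: ≈ 180.666667.
(This is only a lower bound; the true E[α(G)] may be larger.)

E[α(G)] ≥ 542/3 ≈ 180.666667.


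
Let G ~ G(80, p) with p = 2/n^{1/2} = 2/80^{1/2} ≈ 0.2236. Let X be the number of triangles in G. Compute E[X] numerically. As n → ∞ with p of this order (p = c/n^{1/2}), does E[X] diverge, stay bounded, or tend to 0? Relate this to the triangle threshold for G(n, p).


Number of potential triangles: C(80, 3) = 82160.
Each occurs with probability p³ ≈ (0.2236)³ ≈ 1.118034e-02.
By linearity: E[X] = C(80, 3)·p³ ≈ 82160 · 1.118034e-02 ≈ 918.5767.
Since α = 1/2 < 1, p = c/n^{1/2} ≫ 1/n is above the triangle threshold p ~ 1/n. Asymptotically E[X] ~ (c³/6)·n^{3(1−α)} = (2³/6)·n^{1.5} → ∞; triangles are abundant w.h.p.

E[X] ≈ 918.5767; in regime p = Θ(1/n^{1/2}) E[X] diverges (above the triangle threshold p ~ 1/n).


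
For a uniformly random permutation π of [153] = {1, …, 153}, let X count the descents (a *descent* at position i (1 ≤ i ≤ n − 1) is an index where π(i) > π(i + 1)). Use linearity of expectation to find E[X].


Write X = Σ X_I over i = 1, …, 152, with X_I the indicator of one descent.
There are 152 indicators.
For each fixed i, the pair (π(i), π(i+1)) is a uniformly random ordered pair of distinct values from {1, …, 153}; by symmetry P[π(i) > π(i+1)] = 1/2.
By linearity: E[X] = 152 · (1/2) = (153 − 1) · (1/2) = 76 ≈ 76.000000.

E[X] = 76 = 76.000000.


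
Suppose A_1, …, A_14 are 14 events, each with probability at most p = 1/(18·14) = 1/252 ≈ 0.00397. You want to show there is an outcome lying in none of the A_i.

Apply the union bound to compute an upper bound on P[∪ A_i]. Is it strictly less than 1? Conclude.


Union bound: P[∪_{i=1}^{14} A_i] ≤ Σ_i P[A_i] ≤ 14·p = 14·(1/252) = 1/18.
Numerically: 1/18 ≈ 0.05556.
Is 1/18 < 1? YES.
Since P[∪ A_i] ≤ 1/18 < 1, the complement has P[∩ A_i^c] ≥ 1 − 1/18 = 17/18 > 0, so some outcome avoids every A_i.

14·p = 1/18 ≈ 0.05556; existence CERTIFIED by the union bound.


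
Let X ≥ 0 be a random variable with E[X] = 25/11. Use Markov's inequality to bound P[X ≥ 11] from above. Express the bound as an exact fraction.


μ = E[X] = 25/11, a = 11.
Markov: P[X ≥ 11] ≤ μ/a = (25/11)/11 = 25/121.
Numerically: ≈ 0.2066.
(Since a = 11 > μ = 2.2727, the bound 25/121 is < 1 and informative.)

P[X ≥ 11] ≤ 25/121 ≈ 0.2066.


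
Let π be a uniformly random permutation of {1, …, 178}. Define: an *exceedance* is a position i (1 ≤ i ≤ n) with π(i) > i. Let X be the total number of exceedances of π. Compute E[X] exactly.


Write X = Σ_{i=1}^{178} X_i, where X_i = 1_{π(i) > i}.
For each fixed i, π(i) is uniform over {1, …, 178} (marginal of a uniform permutation), so P[π(i) > i] = (n − i)/n. Summing: Σ_{i=1}^{178} (n − i)/n = (0 + 1 + … + 177)/178 = 178(178 − 1)/(2·178) = (178 − 1)/2.
Hence E[X] = Σ_{i=1}^{178} (178 − i)/178 = 177/2 ≈ 88.50000.

E[X] = 177/2 = 88.50000.


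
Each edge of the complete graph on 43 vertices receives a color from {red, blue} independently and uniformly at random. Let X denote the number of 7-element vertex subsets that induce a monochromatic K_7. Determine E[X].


Let X = Σ_S X_S over the C(43, 7) = 32224114 subsets S of size 7, where X_S = 1 if the K_7 on S is monochromatic.
For a fixed S, the K_7 on S has C(7, 2) = 21 edges. P[all 21 edges red] = (1/2)^21, and likewise for blue, so P[monochromatic] = 2·(1/2)^21 = 2^{1 − 21} = 1/1048576.
Summing: E[X] = C(43, 7) · 2^{1 − 21} = 32224114 · 1/1048576 = 16112057/524288.
Numerically: E[X] ≈ 30.731.

E[X] = C(43,7)·2^(1−C(7,2)) = 16112057/524288 ≈ 30.731.


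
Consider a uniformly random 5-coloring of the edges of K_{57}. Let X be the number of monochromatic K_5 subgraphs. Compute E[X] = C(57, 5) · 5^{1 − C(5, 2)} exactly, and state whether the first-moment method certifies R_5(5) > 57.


E[X] = C(57, 5) · 5^{1 − 10} = 4187106 · 5^{−9} = 4187106/1953125.
As a reduced fraction: E[X] = 4187106/1953125 ≈ 2.1438.
Is E[X] < 1? NO.
Since E[X] ≥ 1, the first-moment bound is inconclusive at n = 57; it does NOT by itself certify R_5(5) > 57.

E[X] = 4187106/1953125 ≈ 2.1438; E[X] ≥ 1; first-moment method inconclusive here.


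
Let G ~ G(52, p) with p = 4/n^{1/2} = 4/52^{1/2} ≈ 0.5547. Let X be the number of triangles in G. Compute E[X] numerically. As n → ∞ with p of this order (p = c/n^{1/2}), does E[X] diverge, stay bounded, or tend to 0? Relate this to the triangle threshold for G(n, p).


Number of potential triangles: C(52, 3) = 22100.
Each occurs with probability p³ ≈ (0.5547)³ ≈ 1.70676983e-01.
By linearity: E[X] = C(52, 3)·p³ ≈ 22100 · 1.70676983e-01 ≈ 3771.961334.
Since α = 1/2 < 1, p = c/n^{1/2} ≫ 1/n is above the triangle threshold p ~ 1/n. Asymptotically E[X] ~ (c³/6)·n^{3(1−α)} = (4³/6)·n^{1.5} → ∞; triangles are abundant w.h.p.

E[X] ≈ 3771.961334; in regime p = Θ(1/n^{1/2}) E[X] diverges (above the triangle threshold p ~ 1/n).


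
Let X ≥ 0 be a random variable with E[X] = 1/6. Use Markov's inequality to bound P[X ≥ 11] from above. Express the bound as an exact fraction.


μ = E[X] = 1/6, a = 11.
Markov: P[X ≥ 11] ≤ μ/a = (1/6)/11 = 1/66.
Numerically: ≈ 0.015152.
(Since a = 11 > μ = 0.166667, the bound 1/66 is < 1 and informative.)

P[X ≥ 11] ≤ 1/66 ≈ 0.015152.


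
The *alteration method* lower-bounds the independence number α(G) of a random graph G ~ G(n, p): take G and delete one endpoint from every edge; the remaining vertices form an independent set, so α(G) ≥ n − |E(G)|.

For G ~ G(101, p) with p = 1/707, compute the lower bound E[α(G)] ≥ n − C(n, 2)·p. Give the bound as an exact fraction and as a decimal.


E[|E(G)|] = C(101, 2)·p = 5050 · (1/707) = 50/7.
E[α(G)] ≥ n − E[|E(G)|] = 101 − 50/7 = 657/7.
Numerically: ≈ 93.85714.
(This is only a lower bound; the true E[α(G)] may be larger.)

E[α(G)] ≥ 657/7 ≈ 93.85714.


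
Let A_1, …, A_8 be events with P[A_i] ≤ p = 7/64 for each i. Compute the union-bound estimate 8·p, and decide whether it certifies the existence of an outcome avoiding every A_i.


Union bound: P[∪_{i=1}^{8} A_i] ≤ Σ_i P[A_i] ≤ 8·p = 8·(7/64) = 7/8.
Numerically: 7/8 ≈ 0.875000.
Is 7/8 < 1? YES.
Since P[∪ A_i] ≤ 7/8 < 1, the complement has P[∩ A_i^c] ≥ 1 − 7/8 = 1/8 > 0, so some outcome avoids every A_i.

8·p = 7/8 ≈ 0.875000; existence CERTIFIED by the union bound.


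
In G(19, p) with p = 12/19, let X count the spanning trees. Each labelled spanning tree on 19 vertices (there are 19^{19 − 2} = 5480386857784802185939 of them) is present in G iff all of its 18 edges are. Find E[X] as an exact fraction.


K_19 has 19^{19 − 2} = 5480386857784802185939 labelled spanning trees.
For each such spanning tree H, let X_H = 1 if all 18 edges of H are present in G. Then P[X_H = 1] = p^{18} = (12/19)^{18} = 26623333280885243904/104127350297911241532841.
Summing the indicators: E[X] = Σ_H E[X_H] = 5480386857784802185939 · p^{18} = 5480386857784802185939 · 26623333280885243904/104127350297911241532841 = 26623333280885243904/19.
Numerically: E[X] ≈ 1.40123e+18.

E[X] = 5480386857784802185939 · (12/19)^{18} = 26623333280885243904/19 ≈ 1.40123e+18.


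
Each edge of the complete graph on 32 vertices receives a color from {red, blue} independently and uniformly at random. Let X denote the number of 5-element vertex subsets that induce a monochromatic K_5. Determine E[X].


Let X = Σ_S X_S over the C(32, 5) = 201376 subsets S of size 5, where X_S = 1 if the K_5 on S is monochromatic.
For a fixed S, the K_5 on S has C(5, 2) = 10 edges. P[all 10 edges red] = (1/2)^10, and likewise for blue, so P[monochromatic] = 2·(1/2)^10 = 2^{1 − 10} = 1/512.
Summing: E[X] = C(32, 5) · 2^{1 − 10} = 201376 · 1/512 = 6293/16.
Numerically: E[X] ≈ 393.3125.

E[X] = C(32,5)·2^(1−C(5,2)) = 6293/16 ≈ 393.3125.


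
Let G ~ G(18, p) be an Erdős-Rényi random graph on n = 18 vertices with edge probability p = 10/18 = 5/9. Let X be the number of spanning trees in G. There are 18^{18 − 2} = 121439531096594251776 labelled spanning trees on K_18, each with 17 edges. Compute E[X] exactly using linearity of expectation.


K_18 has 18^{18 − 2} = 121439531096594251776 labelled spanning trees.
For each such spanning tree H, let X_H = 1 if all 17 edges of H are present in G. Then P[X_H = 1] = p^{17} = (5/9)^{17} = 762939453125/16677181699666569.
By linearity of expectation: E[X] = Σ_H E[X_H] = 121439531096594251776 · p^{17} = 121439531096594251776 · 762939453125/16677181699666569 = 50000000000000000/9.
Numerically: E[X] ≈ 5.5556e+15.

E[X] = 121439531096594251776 · (5/9)^{17} = 50000000000000000/9 ≈ 5.5556e+15.


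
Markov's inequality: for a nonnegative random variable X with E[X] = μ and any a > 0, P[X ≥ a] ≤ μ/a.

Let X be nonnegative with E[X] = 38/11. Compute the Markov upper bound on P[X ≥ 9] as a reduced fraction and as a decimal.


μ = E[X] = 38/11, a = 9.
Markov: P[X ≥ 9] ≤ μ/a = (38/11)/9 = 38/99.
Numerically: ≈ 0.383838.
(Since a = 9 > μ = 3.454545, the bound 38/99 is < 1 and informative.)

P[X ≥ 9] ≤ 38/99 ≈ 0.383838.


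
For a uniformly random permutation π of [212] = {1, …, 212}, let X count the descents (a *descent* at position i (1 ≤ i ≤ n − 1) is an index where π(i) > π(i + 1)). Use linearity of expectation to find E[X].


Write X = Σ X_I over i = 1, …, 211, with X_I the indicator of one descent.
There are 211 indicators.
For each fixed i, the pair (π(i), π(i+1)) is a uniformly random ordered pair of distinct values from {1, …, 212}; by symmetry P[π(i) > π(i+1)] = 1/2.
By linearity: E[X] = 211 · (1/2) = (212 − 1) · (1/2) = 211/2 ≈ 105.500000.

E[X] = 211/2 = 105.500000.


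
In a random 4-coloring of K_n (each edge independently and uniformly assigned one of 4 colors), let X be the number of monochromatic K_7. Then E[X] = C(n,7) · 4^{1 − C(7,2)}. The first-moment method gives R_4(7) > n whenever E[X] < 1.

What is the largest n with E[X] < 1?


We need C(n, 7) · 4^{1 − 21} < 1, i.e. C(n, 7) < 4^{21 − 1} = 1099511627776.
Check values of n near the boundary:
  n = 178: C(178, 7) = 996867063280; 996867063280 < 1099511627776? YES
  n = 179: C(179, 7) = 1037437234460; 1037437234460 < 1099511627776? YES
  n = 180: C(180, 7) = 1079414463600; 1079414463600 < 1099511627776? YES
  n = 181: C(181, 7) = 1122839183400; 1122839183400 < 1099511627776? NO
  n = 182: C(182, 7) = 1167752750736; 1167752750736 < 1099511627776? NO
The largest n with C(n, 7) < 1099511627776 is n = 180 (where E[X] = 67463403975/68719476736 ≈ 0.982). Hence R_4(7) > 180, i.e. R_4(7) ≥ 181.

Largest n = 180; hence R_4(7) > 180.


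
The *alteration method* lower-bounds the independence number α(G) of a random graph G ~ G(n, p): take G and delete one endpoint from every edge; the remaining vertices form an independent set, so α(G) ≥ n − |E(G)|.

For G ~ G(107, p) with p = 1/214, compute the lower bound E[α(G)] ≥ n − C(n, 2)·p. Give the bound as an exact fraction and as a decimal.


E[|E(G)|] = C(107, 2)·p = 5671 · (1/214) = 53/2.
E[α(G)] ≥ n − E[|E(G)|] = 107 − 53/2 = 161/2.
Numerically: ≈ 80.500000.
(This is only a lower bound; the true E[α(G)] may be larger.)

E[α(G)] ≥ 161/2 ≈ 80.500000.


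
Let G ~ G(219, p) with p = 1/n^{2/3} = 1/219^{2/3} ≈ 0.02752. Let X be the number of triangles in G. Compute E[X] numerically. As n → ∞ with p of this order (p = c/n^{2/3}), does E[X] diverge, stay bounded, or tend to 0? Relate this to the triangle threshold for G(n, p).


Number of potential triangles: C(219, 3) = 1726669.
Each occurs with probability p³ ≈ (0.02752)³ ≈ 2.085027e-05.
By linearity: E[X] = C(219, 3)·p³ ≈ 1726669 · 2.085027e-05 ≈ 36.0015.
Since α = 2/3 < 1, p = c/n^{2/3} ≫ 1/n is above the triangle threshold p ~ 1/n. Asymptotically E[X] ~ (c³/6)·n^{3(1−α)} = (1³/6)·n^{1} → ∞; triangles are abundant w.h.p.

E[X] ≈ 36.0015; in regime p = Θ(1/n^{2/3}) E[X] diverges (above the triangle threshold p ~ 1/n).


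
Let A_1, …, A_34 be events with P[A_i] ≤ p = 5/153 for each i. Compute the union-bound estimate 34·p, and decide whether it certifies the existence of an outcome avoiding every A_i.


Union bound: P[∪_{i=1}^{34} A_i] ≤ Σ_i P[A_i] ≤ 34·p = 34·(5/153) = 10/9.
Numerically: 10/9 ≈ 1.111.
Is 10/9 < 1? NO.
Since the bound 10/9 is ≥ 1, the union bound is uninformative here; it does NOT by itself certify existence.

34·p = 10/9 ≈ 1.111; existence NOT certified by the union bound.


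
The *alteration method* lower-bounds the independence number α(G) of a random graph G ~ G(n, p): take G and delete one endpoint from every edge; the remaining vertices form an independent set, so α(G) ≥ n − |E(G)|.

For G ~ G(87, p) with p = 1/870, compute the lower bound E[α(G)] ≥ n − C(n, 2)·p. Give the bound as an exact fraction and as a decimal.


E[|E(G)|] = C(87, 2)·p = 3741 · (1/870) = 43/10.
E[α(G)] ≥ n − E[|E(G)|] = 87 − 43/10 = 827/10.
Numerically: ≈ 82.70000.
(This is only a lower bound; the true E[α(G)] may be larger.)

E[α(G)] ≥ 827/10 ≈ 82.70000.


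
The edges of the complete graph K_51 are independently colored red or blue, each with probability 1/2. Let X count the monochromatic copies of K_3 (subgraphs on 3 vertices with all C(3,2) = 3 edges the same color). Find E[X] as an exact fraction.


Let X = Σ_S X_S over the C(51, 3) = 20825 subsets S of size 3, where X_S = 1 if the K_3 on S is monochromatic.
For a fixed S, the K_3 on S has C(3, 2) = 3 edges. P[all 3 edges red] = (1/2)^3, and likewise for blue, so P[monochromatic] = 2·(1/2)^3 = 2^{1 − 3} = 1/4.
By linearity: E[X] = C(51, 3) · 2^{1 − 3} = 20825 · 1/4 = 20825/4.
Numerically: E[X] ≈ 5206.250000.

E[X] = C(51,3)·2^(1−C(3,2)) = 20825/4 ≈ 5206.250000.


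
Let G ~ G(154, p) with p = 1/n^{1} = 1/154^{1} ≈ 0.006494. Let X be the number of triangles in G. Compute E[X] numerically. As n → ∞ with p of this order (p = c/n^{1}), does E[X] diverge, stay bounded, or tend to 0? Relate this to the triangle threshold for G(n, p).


Number of potential triangles: C(154, 3) = 596904.
Each occurs with probability p³ ≈ (0.006494)³ ≈ 2.738028e-07.
By linearity: E[X] = C(154, 3)·p³ ≈ 596904 · 2.738028e-07 ≈ 0.1634.
Here α = 1, so p = 1/n is exactly at the triangle threshold p ~ 1/n. Asymptotically E[X] → c³/6 = 1³/6 = 1/6 ≈ 0.1667, a bounded constant. In this regime the triangle count is asymptotically Poisson(c³/6).

E[X] ≈ 0.1634; in regime p = Θ(1/n^{1}) E[X] stays bounded (at the triangle threshold p ~ 1/n).


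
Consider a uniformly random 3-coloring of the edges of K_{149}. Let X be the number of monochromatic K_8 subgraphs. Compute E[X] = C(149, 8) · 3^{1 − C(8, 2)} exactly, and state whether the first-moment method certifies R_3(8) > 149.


E[X] = C(149, 8) · 3^{1 − 28} = 4976826800946 · 3^{−27} = 4976826800946/7625597484987.
As a reduced fraction: E[X] = 1658942266982/2541865828329 ≈ 0.652647.
Is E[X] < 1? YES.
Since E[X] < 1, there exists a 3-coloring of K_{149} with no monochromatic K_8; hence R_3(8) > 149.

E[X] = 1658942266982/2541865828329 ≈ 0.652647; E[X] < 1, so R_3(8) > 149.


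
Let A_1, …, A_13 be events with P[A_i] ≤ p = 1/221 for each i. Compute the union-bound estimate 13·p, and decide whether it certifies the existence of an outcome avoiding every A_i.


Union bound: P[∪_{i=1}^{13} A_i] ≤ Σ_i P[A_i] ≤ 13·p = 13·(1/221) = 1/17.
Numerically: 1/17 ≈ 0.0588.
Is 1/17 < 1? YES.
Since P[∪ A_i] ≤ 1/17 < 1, the complement has P[∩ A_i^c] ≥ 1 − 1/17 = 16/17 > 0, so some outcome avoids every A_i.

13·p = 1/17 ≈ 0.0588; existence CERTIFIED by the union bound.


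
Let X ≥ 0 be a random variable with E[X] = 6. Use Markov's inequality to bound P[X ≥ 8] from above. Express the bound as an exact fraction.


μ = E[X] = 6, a = 8.
Markov: P[X ≥ 8] ≤ μ/a = (6)/8 = 3/4.
Numerically: ≈ 0.750.
(Since a = 8 > μ = 6.000, the bound 3/4 is < 1 and informative.)

P[X ≥ 8] ≤ 3/4 ≈ 0.750.


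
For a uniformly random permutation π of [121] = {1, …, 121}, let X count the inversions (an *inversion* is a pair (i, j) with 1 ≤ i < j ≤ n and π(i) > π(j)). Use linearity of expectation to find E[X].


Write X = Σ X_I over the C(121, 2) = 7260 pairs i < j, with X_I the indicator of one inversion.
There are 7260 indicators.
For each fixed pair i < j, the values π(i) and π(j) are two distinct elements of {1, …, 121} in uniformly random order; by symmetry P[π(i) > π(j)] = 1/2.
By linearity: E[X] = 7260 · (1/2) = C(121, 2) · (1/2) = 7260/2 = 3630 ≈ 3630.0000.

E[X] = 3630 = 3630.0000.


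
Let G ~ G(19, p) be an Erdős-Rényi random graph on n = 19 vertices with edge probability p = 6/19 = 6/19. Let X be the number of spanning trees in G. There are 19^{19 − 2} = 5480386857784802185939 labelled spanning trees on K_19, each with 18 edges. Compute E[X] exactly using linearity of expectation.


K_19 has 19^{19 − 2} = 5480386857784802185939 labelled spanning trees.
For each such spanning tree H, let X_H = 1 if all 18 edges of H are present in G. Then P[X_H = 1] = p^{18} = (6/19)^{18} = 101559956668416/104127350297911241532841.
Summing the indicators: E[X] = Σ_H E[X_H] = 5480386857784802185939 · p^{18} = 5480386857784802185939 · 101559956668416/104127350297911241532841 = 101559956668416/19.
Numerically: E[X] ≈ 5.34526e+12.

E[X] = 5480386857784802185939 · (6/19)^{18} = 101559956668416/19 ≈ 5.34526e+12.


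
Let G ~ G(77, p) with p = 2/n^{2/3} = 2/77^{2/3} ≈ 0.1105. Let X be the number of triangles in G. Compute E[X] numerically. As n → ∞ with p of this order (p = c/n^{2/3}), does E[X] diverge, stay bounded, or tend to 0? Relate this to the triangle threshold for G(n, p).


Number of potential triangles: C(77, 3) = 73150.
Each occurs with probability p³ ≈ (0.1105)³ ≈ 1.349300e-03.
By linearity: E[X] = C(77, 3)·p³ ≈ 73150 · 1.349300e-03 ≈ 98.7013.
Since α = 2/3 < 1, p = c/n^{2/3} ≫ 1/n is above the triangle threshold p ~ 1/n. Asymptotically E[X] ~ (c³/6)·n^{3(1−α)} = (2³/6)·n^{1} → ∞; triangles are abundant w.h.p.

E[X] ≈ 98.7013; in regime p = Θ(1/n^{2/3}) E[X] diverges (above the triangle threshold p ~ 1/n).


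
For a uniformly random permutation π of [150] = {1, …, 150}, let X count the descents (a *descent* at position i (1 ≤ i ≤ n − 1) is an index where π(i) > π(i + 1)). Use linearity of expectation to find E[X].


Write X = Σ X_I over i = 1, …, 149, with X_I the indicator of one descent.
There are 149 indicators.
For each fixed i, the pair (π(i), π(i+1)) is a uniformly random ordered pair of distinct values from {1, …, 150}; by symmetry P[π(i) > π(i+1)] = 1/2.
By linearity: E[X] = 149 · (1/2) = (150 − 1) · (1/2) = 149/2 ≈ 74.500.

E[X] = 149/2 = 74.500.


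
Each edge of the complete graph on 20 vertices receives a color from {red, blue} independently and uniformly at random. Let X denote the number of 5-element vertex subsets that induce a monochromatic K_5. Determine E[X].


Let X = Σ_S X_S over the C(20, 5) = 15504 subsets S of size 5, where X_S = 1 if the K_5 on S is monochromatic.
For a fixed S, the K_5 on S has C(5, 2) = 10 edges. P[all 10 edges red] = (1/2)^10, and likewise for blue, so P[monochromatic] = 2·(1/2)^10 = 2^{1 − 10} = 1/512.
By linearity of expectation: E[X] = C(20, 5) · 2^{1 − 10} = 15504 · 1/512 = 969/32.
Numerically: E[X] ≈ 30.281.

E[X] = C(20,5)·2^(1−C(5,2)) = 969/32 ≈ 30.281.


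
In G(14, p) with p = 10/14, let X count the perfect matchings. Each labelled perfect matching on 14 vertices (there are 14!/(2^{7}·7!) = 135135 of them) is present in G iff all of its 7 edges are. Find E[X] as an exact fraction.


K_14 has 14!/(2^{7}·7!) = 135135 labelled perfect matchings.
For each such perfect matching H, let X_H = 1 if all 7 edges of H are present in G. Then P[X_H = 1] = p^{7} = (5/7)^{7} = 78125/823543.
By linearity of expectation: E[X] = Σ_H E[X_H] = 135135 · p^{7} = 135135 · 78125/823543 = 1508203125/117649.
Numerically: E[X] ≈ 1.28e+04.

E[X] = 135135 · (5/7)^{7} = 1508203125/117649 ≈ 1.28e+04.


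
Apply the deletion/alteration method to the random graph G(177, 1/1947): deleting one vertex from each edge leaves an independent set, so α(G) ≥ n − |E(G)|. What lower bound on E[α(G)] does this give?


E[|E(G)|] = C(177, 2)·p = 15576 · (1/1947) = 8.
E[α(G)] ≥ n − E[|E(G)|] = 177 − 8 = 169.
Numerically: ≈ 169.000000.
(This is only a lower bound; the true E[α(G)] may be larger.)

E[α(G)] ≥ 169 ≈ 169.000000.


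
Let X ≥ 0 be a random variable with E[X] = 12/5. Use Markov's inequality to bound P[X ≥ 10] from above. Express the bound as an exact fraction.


μ = E[X] = 12/5, a = 10.
Markov: P[X ≥ 10] ≤ μ/a = (12/5)/10 = 6/25.
Numerically: ≈ 0.2400.
(Since a = 10 > μ = 2.4000, the bound 6/25 is < 1 and informative.)

P[X ≥ 10] ≤ 6/25 ≈ 0.2400.


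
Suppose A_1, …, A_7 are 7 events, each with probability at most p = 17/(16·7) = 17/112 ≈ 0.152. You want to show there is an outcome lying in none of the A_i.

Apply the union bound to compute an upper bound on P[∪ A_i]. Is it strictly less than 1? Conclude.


Union bound: P[∪_{i=1}^{7} A_i] ≤ Σ_i P[A_i] ≤ 7·p = 7·(17/112) = 17/16.
Numerically: 17/16 ≈ 1.062.
Is 17/16 < 1? NO.
Since the bound 17/16 is ≥ 1, the union bound is uninformative here; it does NOT by itself certify existence.

7·p = 17/16 ≈ 1.062; existence NOT certified by the union bound.


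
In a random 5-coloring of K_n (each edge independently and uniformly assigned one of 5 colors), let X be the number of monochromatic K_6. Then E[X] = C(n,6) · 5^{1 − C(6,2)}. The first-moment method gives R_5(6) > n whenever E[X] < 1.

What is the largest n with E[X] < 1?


We need C(n, 6) · 5^{1 − 15} < 1, i.e. C(n, 6) < 5^{15 − 1} = 6103515625.
Check values of n near the boundary:
  n = 124: C(124, 6) = 4465475476; 4465475476 < 6103515625? YES
  n = 125: C(125, 6) = 4690625500; 4690625500 < 6103515625? YES
  n = 126: C(126, 6) = 4925156775; 4925156775 < 6103515625? YES
  n = 127: C(127, 6) = 5169379425; 5169379425 < 6103515625? YES
  n = 128: C(128, 6) = 5423611200; 5423611200 < 6103515625? YES
  n = 129: C(129, 6) = 5688177600; 5688177600 < 6103515625? YES
  n = 130: C(130, 6) = 5963412000; 5963412000 < 6103515625? YES
  n = 131: C(131, 6) = 6249655776; 6249655776 < 6103515625? NO
The largest n with C(n, 6) < 6103515625 is n = 130 (where E[X] = 47707296/48828125 ≈ 0.9770). Hence R_5(6) > 130, i.e. R_5(6) ≥ 131.

Largest n = 130; hence R_5(6) > 130.


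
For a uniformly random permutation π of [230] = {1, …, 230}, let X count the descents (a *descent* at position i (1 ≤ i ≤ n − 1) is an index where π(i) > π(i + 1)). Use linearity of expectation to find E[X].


Write X = Σ X_I over i = 1, …, 229, with X_I the indicator of one descent.
There are 229 indicators.
For each fixed i, the pair (π(i), π(i+1)) is a uniformly random ordered pair of distinct values from {1, …, 230}; by symmetry P[π(i) > π(i+1)] = 1/2.
By linearity: E[X] = 229 · (1/2) = (230 − 1) · (1/2) = 229/2 ≈ 114.500.

E[X] = 229/2 = 114.500.


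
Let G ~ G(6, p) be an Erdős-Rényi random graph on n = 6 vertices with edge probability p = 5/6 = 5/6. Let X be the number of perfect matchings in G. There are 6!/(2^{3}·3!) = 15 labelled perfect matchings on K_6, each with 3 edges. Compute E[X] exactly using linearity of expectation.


K_6 has 6!/(2^{3}·3!) = 15 labelled perfect matchings.
For each such perfect matching H, let X_H = 1 if all 3 edges of H are present in G. Then P[X_H = 1] = p^{3} = (5/6)^{3} = 125/216.
Summing the indicators: E[X] = Σ_H E[X_H] = 15 · p^{3} = 15 · 125/216 = 625/72.
Numerically: E[X] ≈ 8.681.

E[X] = 15 · (5/6)^{3} = 625/72 ≈ 8.681.


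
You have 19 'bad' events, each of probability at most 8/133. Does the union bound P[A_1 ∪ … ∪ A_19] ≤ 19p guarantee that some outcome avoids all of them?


Union bound: P[∪_{i=1}^{19} A_i] ≤ Σ_i P[A_i] ≤ 19·p = 19·(8/133) = 8/7.
Numerically: 8/7 ≈ 1.143.
Is 8/7 < 1? NO.
Since the bound 8/7 is ≥ 1, the union bound is uninformative here; it does NOT by itself certify existence.

19·p = 8/7 ≈ 1.143; existence NOT certified by the union bound.


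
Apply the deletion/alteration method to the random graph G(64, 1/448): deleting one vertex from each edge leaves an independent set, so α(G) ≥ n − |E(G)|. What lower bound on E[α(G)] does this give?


E[|E(G)|] = C(64, 2)·p = 2016 · (1/448) = 9/2.
E[α(G)] ≥ n − E[|E(G)|] = 64 − 9/2 = 119/2.
Numerically: ≈ 59.5000.
(This is only a lower bound; the true E[α(G)] may be larger.)

E[α(G)] ≥ 119/2 ≈ 59.5000.


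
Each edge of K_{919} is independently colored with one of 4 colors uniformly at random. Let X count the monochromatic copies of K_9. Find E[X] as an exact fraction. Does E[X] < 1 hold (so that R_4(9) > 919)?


E[X] = C(919, 9) · 4^{1 − 36} = 1238828681639563077558 · 4^{−35} = 1238828681639563077558/1180591620717411303424.
As a reduced fraction: E[X] = 619414340819781538779/590295810358705651712 ≈ 1.049.
Is E[X] < 1? NO.
Since E[X] ≥ 1, the first-moment bound is inconclusive at n = 919; it does NOT by itself certify R_4(9) > 919.

E[X] = 619414340819781538779/590295810358705651712 ≈ 1.049; E[X] ≥ 1; first-moment method inconclusive here.


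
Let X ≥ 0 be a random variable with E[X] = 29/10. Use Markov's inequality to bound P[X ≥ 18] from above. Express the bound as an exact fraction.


μ = E[X] = 29/10, a = 18.
Markov: P[X ≥ 18] ≤ μ/a = (29/10)/18 = 29/180.
Numerically: ≈ 0.1611.
(Since a = 18 > μ = 2.9000, the bound 29/180 is < 1 and informative.)

P[X ≥ 18] ≤ 29/180 ≈ 0.1611.


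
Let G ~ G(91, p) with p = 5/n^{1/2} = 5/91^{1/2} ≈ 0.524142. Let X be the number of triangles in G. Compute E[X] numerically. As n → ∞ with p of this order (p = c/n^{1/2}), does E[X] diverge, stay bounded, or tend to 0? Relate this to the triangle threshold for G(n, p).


Number of potential triangles: C(91, 3) = 121485.
Each occurs with probability p³ ≈ (0.524142)³ ≈ 1.43995170e-01.
By linearity: E[X] = C(91, 3)·p³ ≈ 121485 · 1.43995170e-01 ≈ 17493.253213.
Since α = 1/2 < 1, p = c/n^{1/2} ≫ 1/n is above the triangle threshold p ~ 1/n. Asymptotically E[X] ~ (c³/6)·n^{3(1−α)} = (5³/6)·n^{1.5} → ∞; triangles are abundant w.h.p.

E[X] ≈ 17493.253213; in regime p = Θ(1/n^{1/2}) E[X] diverges (above the triangle threshold p ~ 1/n).


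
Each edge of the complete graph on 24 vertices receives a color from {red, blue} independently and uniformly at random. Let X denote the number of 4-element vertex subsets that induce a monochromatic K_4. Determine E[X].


Let X = Σ_S X_S over the C(24, 4) = 10626 subsets S of size 4, where X_S = 1 if the K_4 on S is monochromatic.
For a fixed S, the K_4 on S has C(4, 2) = 6 edges. P[all 6 edges red] = (1/2)^6, and likewise for blue, so P[monochromatic] = 2·(1/2)^6 = 2^{1 − 6} = 1/32.
By linearity of expectation: E[X] = C(24, 4) · 2^{1 − 6} = 10626 · 1/32 = 5313/16.
Numerically: E[X] ≈ 332.062500.

E[X] = C(24,4)·2^(1−C(4,2)) = 5313/16 ≈ 332.062500.


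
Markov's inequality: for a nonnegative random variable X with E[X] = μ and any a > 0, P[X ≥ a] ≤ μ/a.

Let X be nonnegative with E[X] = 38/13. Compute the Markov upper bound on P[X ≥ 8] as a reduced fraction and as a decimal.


μ = E[X] = 38/13, a = 8.
Markov: P[X ≥ 8] ≤ μ/a = (38/13)/8 = 19/52.
Numerically: ≈ 0.365385.
(Since a = 8 > μ = 2.923077, the bound 19/52 is < 1 and informative.)

P[X ≥ 8] ≤ 19/52 ≈ 0.365385.


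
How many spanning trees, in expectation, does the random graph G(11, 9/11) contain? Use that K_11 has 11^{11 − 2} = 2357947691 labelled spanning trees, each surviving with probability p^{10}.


K_11 has 11^{11 − 2} = 2357947691 labelled spanning trees.
For each such spanning tree H, let X_H = 1 if all 10 edges of H are present in G. Then P[X_H = 1] = p^{10} = (9/11)^{10} = 3486784401/25937424601.
By linearity: E[X] = Σ_H E[X_H] = 2357947691 · p^{10} = 2357947691 · 3486784401/25937424601 = 3486784401/11.
Numerically: E[X] ≈ 3.17e+08.

E[X] = 2357947691 · (9/11)^{10} = 3486784401/11 ≈ 3.17e+08.


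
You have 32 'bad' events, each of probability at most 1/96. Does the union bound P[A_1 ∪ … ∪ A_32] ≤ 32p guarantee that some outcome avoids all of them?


Union bound: P[∪_{i=1}^{32} A_i] ≤ Σ_i P[A_i] ≤ 32·p = 32·(1/96) = 1/3.
Numerically: 1/3 ≈ 0.33333.
Is 1/3 < 1? YES.
Since P[∪ A_i] ≤ 1/3 < 1, the complement has P[∩ A_i^c] ≥ 1 − 1/3 = 2/3 > 0, so some outcome avoids every A_i.

32·p = 1/3 ≈ 0.33333; existence CERTIFIED by the union bound.


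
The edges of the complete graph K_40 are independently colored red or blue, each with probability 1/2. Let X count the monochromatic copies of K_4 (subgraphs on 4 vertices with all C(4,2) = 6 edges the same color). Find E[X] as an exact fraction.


Let X = Σ_S X_S over the C(40, 4) = 91390 subsets S of size 4, where X_S = 1 if the K_4 on S is monochromatic.
For a fixed S, the K_4 on S has C(4, 2) = 6 edges. P[all 6 edges red] = (1/2)^6, and likewise for blue, so P[monochromatic] = 2·(1/2)^6 = 2^{1 − 6} = 1/32.
By linearity: E[X] = C(40, 4) · 2^{1 − 6} = 91390 · 1/32 = 45695/16.
Numerically: E[X] ≈ 2855.937500.

E[X] = C(40,4)·2^(1−C(4,2)) = 45695/16 ≈ 2855.937500.


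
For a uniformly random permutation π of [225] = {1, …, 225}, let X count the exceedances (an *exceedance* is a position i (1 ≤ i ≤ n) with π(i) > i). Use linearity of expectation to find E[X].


Write X = Σ_{i=1}^{225} X_i, where X_i = 1_{π(i) > i}.
For each fixed i, π(i) is uniform over {1, …, 225} (marginal of a uniform permutation), so P[π(i) > i] = (n − i)/n. Summing: Σ_{i=1}^{225} (n − i)/n = (0 + 1 + … + 224)/225 = 225(225 − 1)/(2·225) = (225 − 1)/2.
Hence E[X] = Σ_{i=1}^{225} (225 − i)/225 = 112 ≈ 112.000.

E[X] = 112 = 112.000.


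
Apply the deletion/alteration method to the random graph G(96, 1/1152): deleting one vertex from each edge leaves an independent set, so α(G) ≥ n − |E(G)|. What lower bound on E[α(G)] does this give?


E[|E(G)|] = C(96, 2)·p = 4560 · (1/1152) = 95/24.
E[α(G)] ≥ n − E[|E(G)|] = 96 − 95/24 = 2209/24.
Numerically: ≈ 92.04167.
(This is only a lower bound; the true E[α(G)] may be larger.)

E[α(G)] ≥ 2209/24 ≈ 92.04167.


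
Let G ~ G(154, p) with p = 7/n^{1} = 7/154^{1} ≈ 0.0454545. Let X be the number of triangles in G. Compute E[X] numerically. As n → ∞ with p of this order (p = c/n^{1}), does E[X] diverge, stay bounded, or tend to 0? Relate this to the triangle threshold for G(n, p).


Number of potential triangles: C(154, 3) = 596904.
Each occurs with probability p³ ≈ (0.0454545)³ ≈ 9.39143501e-05.
By linearity: E[X] = C(154, 3)·p³ ≈ 596904 · 9.39143501e-05 ≈ 56.057851.
Here α = 1, so p = 7/n is exactly at the triangle threshold p ~ 1/n. Asymptotically E[X] → c³/6 = 7³/6 = 343/6 ≈ 57.166667, a bounded constant. In this regime the triangle count is asymptotically Poisson(c³/6).

E[X] ≈ 56.057851; in regime p = Θ(1/n^{1}) E[X] stays bounded (at the triangle threshold p ~ 1/n).


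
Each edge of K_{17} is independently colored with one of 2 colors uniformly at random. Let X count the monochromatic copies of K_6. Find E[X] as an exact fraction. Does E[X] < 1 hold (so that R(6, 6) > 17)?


E[X] = C(17, 6) · 2^{1 − 15} = 12376 · 2^{−14} = 12376/16384.
As a reduced fraction: E[X] = 1547/2048 ≈ 0.7554.
Is E[X] < 1? YES.
Since E[X] < 1, there exists a 2-coloring of K_{17} with no monochromatic K_6; hence R(6, 6) > 17.

E[X] = 1547/2048 ≈ 0.7554; E[X] < 1, so R(6, 6) > 17.


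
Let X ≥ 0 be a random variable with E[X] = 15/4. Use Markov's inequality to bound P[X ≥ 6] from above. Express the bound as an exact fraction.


μ = E[X] = 15/4, a = 6.
Markov: P[X ≥ 6] ≤ μ/a = (15/4)/6 = 5/8.
Numerically: ≈ 0.625000.
(Since a = 6 > μ = 3.750000, the bound 5/8 is < 1 and informative.)

P[X ≥ 6] ≤ 5/8 ≈ 0.625000.


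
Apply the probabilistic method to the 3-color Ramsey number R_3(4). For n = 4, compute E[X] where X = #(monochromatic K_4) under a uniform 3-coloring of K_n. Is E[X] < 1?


E[X] = C(4, 4) · 3^{1 − 6} = 1 · 3^{−5} = 1/243.
As a reduced fraction: E[X] = 1/243 ≈ 0.004115.
Is E[X] < 1? YES.
Since E[X] < 1, there exists a 3-coloring of K_{4} with no monochromatic K_4; hence R_3(4) > 4.

E[X] = 1/243 ≈ 0.004115; E[X] < 1, so R_3(4) > 4.


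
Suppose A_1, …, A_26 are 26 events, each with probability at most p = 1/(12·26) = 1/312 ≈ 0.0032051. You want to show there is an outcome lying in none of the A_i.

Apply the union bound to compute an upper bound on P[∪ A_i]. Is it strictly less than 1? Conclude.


Union bound: P[∪_{i=1}^{26} A_i] ≤ Σ_i P[A_i] ≤ 26·p = 26·(1/312) = 1/12.
Numerically: 1/12 ≈ 0.0833333.
Is 1/12 < 1? YES.
Since P[∪ A_i] ≤ 1/12 < 1, the complement has P[∩ A_i^c] ≥ 1 − 1/12 = 11/12 > 0, so some outcome avoids every A_i.

26·p = 1/12 ≈ 0.0833333; existence CERTIFIED by the union bound.


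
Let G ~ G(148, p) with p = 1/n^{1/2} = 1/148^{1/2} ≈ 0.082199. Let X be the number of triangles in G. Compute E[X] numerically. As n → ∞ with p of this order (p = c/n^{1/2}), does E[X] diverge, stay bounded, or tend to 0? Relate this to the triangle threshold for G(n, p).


Number of potential triangles: C(148, 3) = 529396.
Each occurs with probability p³ ≈ (0.082199)³ ≈ 5.5540198e-04.
By linearity: E[X] = C(148, 3)·p³ ≈ 529396 · 5.5540198e-04 ≈ 294.02759.
Since α = 1/2 < 1, p = c/n^{1/2} ≫ 1/n is above the triangle threshold p ~ 1/n. Asymptotically E[X] ~ (c³/6)·n^{3(1−α)} = (1³/6)·n^{1.5} → ∞; triangles are abundant w.h.p.

E[X] ≈ 294.02759; in regime p = Θ(1/n^{1/2}) E[X] diverges (above the triangle threshold p ~ 1/n).


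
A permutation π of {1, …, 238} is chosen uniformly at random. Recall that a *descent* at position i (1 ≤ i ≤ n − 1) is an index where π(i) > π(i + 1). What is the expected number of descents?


Write X = Σ X_I over i = 1, …, 237, with X_I the indicator of one descent.
There are 237 indicators.
For each fixed i, the pair (π(i), π(i+1)) is a uniformly random ordered pair of distinct values from {1, …, 238}; by symmetry P[π(i) > π(i+1)] = 1/2.
By linearity: E[X] = 237 · (1/2) = (238 − 1) · (1/2) = 237/2 ≈ 118.500000.

E[X] = 237/2 = 118.500000.


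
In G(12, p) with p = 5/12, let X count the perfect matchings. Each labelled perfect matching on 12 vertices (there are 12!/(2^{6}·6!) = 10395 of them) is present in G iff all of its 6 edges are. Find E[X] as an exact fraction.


K_12 has 12!/(2^{6}·6!) = 10395 labelled perfect matchings.
For each such perfect matching H, let X_H = 1 if all 6 edges of H are present in G. Then P[X_H = 1] = p^{6} = (5/12)^{6} = 15625/2985984.
Summing the indicators: E[X] = Σ_H E[X_H] = 10395 · p^{6} = 10395 · 15625/2985984 = 6015625/110592.
Numerically: E[X] ≈ 54.39.

E[X] = 10395 · (5/12)^{6} = 6015625/110592 ≈ 54.39.


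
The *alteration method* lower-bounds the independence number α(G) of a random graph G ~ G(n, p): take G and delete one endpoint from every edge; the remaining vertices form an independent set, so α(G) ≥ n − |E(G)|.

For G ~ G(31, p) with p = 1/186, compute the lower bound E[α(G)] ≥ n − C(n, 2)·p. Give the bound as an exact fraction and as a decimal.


E[|E(G)|] = C(31, 2)·p = 465 · (1/186) = 5/2.
E[α(G)] ≥ n − E[|E(G)|] = 31 − 5/2 = 57/2.
Numerically: ≈ 28.500000.
(This is only a lower bound; the true E[α(G)] may be larger.)

E[α(G)] ≥ 57/2 ≈ 28.500000.
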